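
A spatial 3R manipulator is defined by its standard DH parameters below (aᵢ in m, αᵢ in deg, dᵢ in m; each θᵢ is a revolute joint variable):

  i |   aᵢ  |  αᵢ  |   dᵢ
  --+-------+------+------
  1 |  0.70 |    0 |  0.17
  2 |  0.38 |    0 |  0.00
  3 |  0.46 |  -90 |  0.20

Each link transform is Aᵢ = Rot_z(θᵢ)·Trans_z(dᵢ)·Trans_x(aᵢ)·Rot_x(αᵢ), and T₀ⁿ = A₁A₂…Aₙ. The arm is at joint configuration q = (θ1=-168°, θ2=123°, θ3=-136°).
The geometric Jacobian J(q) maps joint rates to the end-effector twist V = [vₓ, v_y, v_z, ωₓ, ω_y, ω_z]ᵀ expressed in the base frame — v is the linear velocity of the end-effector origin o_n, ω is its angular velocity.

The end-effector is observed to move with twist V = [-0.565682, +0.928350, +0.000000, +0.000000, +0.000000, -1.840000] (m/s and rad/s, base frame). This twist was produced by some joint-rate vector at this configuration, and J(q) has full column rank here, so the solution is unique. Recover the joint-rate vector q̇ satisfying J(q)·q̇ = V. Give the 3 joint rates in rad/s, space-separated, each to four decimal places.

-0.7980 -0.9300 -0.1120

o_n = [-0.8759, -0.4062, 0.3700]
J₁: ẑ×o_n = [0.4062, -0.8759, 0.0000], ω = ẑ
J2: z=[0.0000, 0.0000, 1.0000] o=[-0.6847, -0.1455, 0.1700] → [0.2607, -0.1912, 0.0000, 0.0000, 0.0000, 1.0000]
J3: z=[0.0000, 0.0000, 1.0000] o=[-0.4160, -0.4142, 0.1700] → [-0.0080, -0.4599, 0.0000, 0.0000, 0.0000, 1.0000]
q̇ = J⁺·V = [-0.7980, -0.9300, -0.1120]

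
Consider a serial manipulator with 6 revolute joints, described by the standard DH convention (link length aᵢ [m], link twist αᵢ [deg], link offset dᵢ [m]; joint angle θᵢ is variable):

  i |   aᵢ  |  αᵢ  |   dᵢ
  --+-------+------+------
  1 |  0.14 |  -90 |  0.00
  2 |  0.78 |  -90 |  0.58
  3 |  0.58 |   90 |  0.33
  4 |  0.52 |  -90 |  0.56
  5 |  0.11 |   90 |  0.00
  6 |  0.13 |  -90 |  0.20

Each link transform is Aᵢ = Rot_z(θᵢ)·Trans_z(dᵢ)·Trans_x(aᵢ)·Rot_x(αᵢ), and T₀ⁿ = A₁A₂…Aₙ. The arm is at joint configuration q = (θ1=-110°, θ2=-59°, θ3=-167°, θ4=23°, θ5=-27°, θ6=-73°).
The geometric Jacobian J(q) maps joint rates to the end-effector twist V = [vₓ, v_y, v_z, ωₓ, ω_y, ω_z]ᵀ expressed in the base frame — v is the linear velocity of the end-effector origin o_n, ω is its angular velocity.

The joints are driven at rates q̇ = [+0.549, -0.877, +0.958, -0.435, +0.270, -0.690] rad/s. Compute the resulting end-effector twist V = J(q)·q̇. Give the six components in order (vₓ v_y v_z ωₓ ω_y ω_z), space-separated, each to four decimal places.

1.3354 -0.5324 -0.2276 -0.2241 -1.1625 -0.0857

o_n = [-0.0347, -0.2497, -0.6670]
J₁: ẑ×o_n = [0.2497, -0.0347, 0.0000], ω = ẑ
J2: z=[0.9397, -0.3420, 0.0000] o=[-0.0479, -0.1316, 0.0000] → [0.2281, 0.6268, -0.1065, 0.9397, -0.3420, 0.0000]
J3: z=[-0.2932, -0.8055, -0.5150] o=[0.3597, -0.7074, 0.6686] → [1.3115, -0.1884, -0.4519, -0.2932, -0.8055, -0.5150]
J4: z=[-0.8760, 0.4421, -0.1928] o=[0.4851, -0.7443, 0.0142] → [-0.2058, -0.4965, -0.2035, -0.8760, 0.4421, -0.1928]
J5: z=[-0.4195, -0.8956, -0.1478] o=[0.1184, -0.4715, -0.5982] → [0.0944, -0.0063, -0.2301, -0.4195, -0.8956, -0.1478]
J6: z=[-0.8886, 0.3719, 0.2686] o=[0.0980, -0.4447, -0.7029] → [-0.0390, -0.0037, -0.1240, -0.8886, 0.3719, 0.2686]
V = J·q̇ = [1.3354, -0.5324, -0.2276, -0.2241, -1.1625, -0.0857]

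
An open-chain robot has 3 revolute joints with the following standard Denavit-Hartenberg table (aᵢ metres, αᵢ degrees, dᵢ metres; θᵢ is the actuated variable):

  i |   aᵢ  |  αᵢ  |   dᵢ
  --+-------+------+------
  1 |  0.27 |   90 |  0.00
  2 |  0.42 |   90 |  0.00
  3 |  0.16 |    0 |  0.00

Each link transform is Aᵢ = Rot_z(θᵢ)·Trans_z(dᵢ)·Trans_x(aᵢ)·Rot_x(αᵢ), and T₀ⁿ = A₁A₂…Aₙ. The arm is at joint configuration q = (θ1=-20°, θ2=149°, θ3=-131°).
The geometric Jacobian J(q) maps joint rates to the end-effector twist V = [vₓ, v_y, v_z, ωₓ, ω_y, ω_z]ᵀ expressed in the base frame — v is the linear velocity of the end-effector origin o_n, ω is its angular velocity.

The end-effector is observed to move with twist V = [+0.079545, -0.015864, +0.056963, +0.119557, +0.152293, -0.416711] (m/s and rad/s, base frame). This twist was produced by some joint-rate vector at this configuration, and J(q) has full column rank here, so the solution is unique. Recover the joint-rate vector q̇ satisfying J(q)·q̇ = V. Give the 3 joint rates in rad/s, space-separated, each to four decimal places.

-0.5170 -0.1840 0.1170

o_n = [0.0413, 0.1135, 0.1623]
J₁: ẑ×o_n = [-0.1135, 0.0413, 0.0000], ω = ẑ
J2: z=[-0.3420, -0.9397, 0.0000] o=[0.2537, -0.0923, 0.0000] → [-0.1525, 0.0555, -0.2700, -0.3420, -0.9397, 0.0000]
J3: z=[0.4840, -0.1762, 0.8572] o=[-0.0846, 0.0308, 0.2163] → [-0.0614, 0.1340, 0.0622, 0.4840, -0.1762, 0.8572]
q̇ = J⁺·V = [-0.5170, -0.1840, 0.1170]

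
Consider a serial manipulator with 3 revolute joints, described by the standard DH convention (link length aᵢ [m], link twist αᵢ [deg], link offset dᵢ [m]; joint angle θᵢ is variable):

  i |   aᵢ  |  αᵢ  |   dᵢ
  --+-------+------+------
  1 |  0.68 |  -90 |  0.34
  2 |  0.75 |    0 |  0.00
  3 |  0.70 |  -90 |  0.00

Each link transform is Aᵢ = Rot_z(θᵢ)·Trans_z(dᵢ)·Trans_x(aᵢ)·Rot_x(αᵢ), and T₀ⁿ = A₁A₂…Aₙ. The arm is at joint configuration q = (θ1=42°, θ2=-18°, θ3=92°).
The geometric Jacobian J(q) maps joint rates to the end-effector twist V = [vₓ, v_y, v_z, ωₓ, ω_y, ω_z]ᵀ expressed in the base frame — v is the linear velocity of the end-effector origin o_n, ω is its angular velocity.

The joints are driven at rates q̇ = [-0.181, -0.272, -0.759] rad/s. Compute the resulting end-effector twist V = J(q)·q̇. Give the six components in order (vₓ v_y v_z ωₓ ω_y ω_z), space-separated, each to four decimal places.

0.6608 0.2087 0.3929 0.6899 -0.7662 -0.1810

o_n = [1.1788, 1.0614, -0.1011]
J₁: ẑ×o_n = [-1.0614, 1.1788, 0.0000], ω = ẑ
J2: z=[-0.6691, 0.7431, 0.0000] o=[0.5053, 0.4550, 0.3400] → [-0.3278, -0.2952, -0.9062, -0.6691, 0.7431, 0.0000]
J3: z=[-0.6691, 0.7431, 0.0000] o=[1.0354, 0.9323, 0.5718] → [-0.5000, -0.4502, -0.1929, -0.6691, 0.7431, 0.0000]
V = J·q̇ = [0.6608, 0.2087, 0.3929, 0.6899, -0.7662, -0.1810]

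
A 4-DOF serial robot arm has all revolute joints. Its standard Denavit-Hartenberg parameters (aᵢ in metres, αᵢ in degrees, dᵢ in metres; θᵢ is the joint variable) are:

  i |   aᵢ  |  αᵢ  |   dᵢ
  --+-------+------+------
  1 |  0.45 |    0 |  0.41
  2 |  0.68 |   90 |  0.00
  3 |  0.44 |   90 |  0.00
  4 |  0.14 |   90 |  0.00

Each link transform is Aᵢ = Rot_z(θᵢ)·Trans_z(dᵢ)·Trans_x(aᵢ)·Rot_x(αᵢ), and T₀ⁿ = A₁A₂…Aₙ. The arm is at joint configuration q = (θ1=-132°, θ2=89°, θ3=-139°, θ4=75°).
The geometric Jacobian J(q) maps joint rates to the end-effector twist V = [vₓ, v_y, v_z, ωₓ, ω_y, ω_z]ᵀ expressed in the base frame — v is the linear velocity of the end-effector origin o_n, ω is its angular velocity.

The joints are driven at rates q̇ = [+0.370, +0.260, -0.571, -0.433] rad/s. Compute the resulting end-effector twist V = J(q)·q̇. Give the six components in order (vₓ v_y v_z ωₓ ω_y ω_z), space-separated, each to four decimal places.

o_n = [-0.1589, -0.6520, 0.0976]
J₁: ẑ×o_n = [0.6520, -0.1589, 0.0000], ω = ẑ
J2: z=[0.0000, 0.0000, 1.0000] o=[-0.3011, -0.3344, 0.4100] → [0.3175, 0.1422, -0.0000, 0.0000, 0.0000, 1.0000]
J3: z=[-0.6820, -0.7314, 0.0000] o=[0.1962, -0.7982, 0.4100] → [0.2285, -0.2131, -0.3594, -0.6820, -0.7314, 0.0000]
J4: z=[-0.4798, 0.4474, 0.7547] o=[-0.0467, -0.5717, 0.1213] → [0.0499, -0.0961, 0.0887, -0.4798, 0.4474, 0.7547]
V = J·q̇ = [0.1717, 0.1415, 0.1668, 0.5972, 0.2239, 0.3032]

0.1717 0.1415 0.1668 0.5972 0.2239 0.3032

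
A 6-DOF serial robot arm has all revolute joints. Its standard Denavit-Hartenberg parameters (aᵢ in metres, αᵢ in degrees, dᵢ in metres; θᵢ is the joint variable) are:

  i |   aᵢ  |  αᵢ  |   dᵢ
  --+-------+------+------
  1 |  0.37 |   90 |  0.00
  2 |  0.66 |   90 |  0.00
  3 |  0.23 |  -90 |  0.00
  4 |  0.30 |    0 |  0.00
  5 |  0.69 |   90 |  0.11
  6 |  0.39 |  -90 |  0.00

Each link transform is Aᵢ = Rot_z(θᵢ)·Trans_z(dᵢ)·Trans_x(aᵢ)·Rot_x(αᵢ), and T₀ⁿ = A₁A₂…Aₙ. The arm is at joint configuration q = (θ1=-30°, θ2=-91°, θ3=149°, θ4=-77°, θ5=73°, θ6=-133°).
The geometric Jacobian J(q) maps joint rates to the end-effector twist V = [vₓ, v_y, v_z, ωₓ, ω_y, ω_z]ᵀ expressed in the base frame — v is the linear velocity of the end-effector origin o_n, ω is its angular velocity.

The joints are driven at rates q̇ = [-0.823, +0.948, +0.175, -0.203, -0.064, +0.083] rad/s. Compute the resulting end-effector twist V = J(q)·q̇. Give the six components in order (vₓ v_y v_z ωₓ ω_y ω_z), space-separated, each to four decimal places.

o_n = [-0.2209, -0.4744, -0.1270]
J₁: ẑ×o_n = [0.4744, -0.2209, 0.0000], ω = ẑ
J2: z=[-0.5000, -0.8660, 0.0000] o=[0.3204, -0.1850, 0.0000] → [0.1100, -0.0635, -0.3242, -0.5000, -0.8660, 0.0000]
J3: z=[-0.8659, 0.4999, 0.0175] o=[0.3105, -0.1792, -0.6599] → [0.2715, 0.4521, 0.5212, -0.8659, 0.4999, 0.0175]
J4: z=[0.4364, 0.7378, 0.5150] o=[0.2542, -0.2835, -0.4628] → [0.3460, -0.3912, 0.2673, 0.4364, 0.7378, 0.5150]
J5: z=[0.4364, 0.7378, 0.5150] o=[-0.0154, -0.1680, -0.3998] → [0.3590, -0.2249, 0.0180, 0.4364, 0.7378, 0.5150]
J6: z=[-0.8467, 0.5303, -0.0424] o=[-0.1774, -0.3750, 0.2476] → [-0.2029, -0.3153, 0.1072, -0.8467, 0.5303, -0.0424]
V = J·q̇ = [-0.3486, 0.2684, -0.2626, -0.8123, -0.8865, -0.9610]

-0.3486 0.2684 -0.2626 -0.8123 -0.8865 -0.9610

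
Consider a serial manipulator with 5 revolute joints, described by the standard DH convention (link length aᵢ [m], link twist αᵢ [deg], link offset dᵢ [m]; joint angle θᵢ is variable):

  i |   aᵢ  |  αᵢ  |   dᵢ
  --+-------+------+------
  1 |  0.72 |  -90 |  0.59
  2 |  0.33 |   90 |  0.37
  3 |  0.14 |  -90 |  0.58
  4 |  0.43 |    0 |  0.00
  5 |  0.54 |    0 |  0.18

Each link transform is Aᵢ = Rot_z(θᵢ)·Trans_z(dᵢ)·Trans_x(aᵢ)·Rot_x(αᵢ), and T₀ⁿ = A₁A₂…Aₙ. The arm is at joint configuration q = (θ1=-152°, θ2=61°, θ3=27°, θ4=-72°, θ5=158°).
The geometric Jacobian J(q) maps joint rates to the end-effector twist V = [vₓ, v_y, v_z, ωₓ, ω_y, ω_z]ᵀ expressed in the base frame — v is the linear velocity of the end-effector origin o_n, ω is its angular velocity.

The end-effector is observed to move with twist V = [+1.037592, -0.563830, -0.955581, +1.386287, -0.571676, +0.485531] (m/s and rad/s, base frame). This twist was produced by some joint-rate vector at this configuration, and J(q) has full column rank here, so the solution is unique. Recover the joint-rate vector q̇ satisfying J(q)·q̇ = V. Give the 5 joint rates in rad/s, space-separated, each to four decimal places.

o_n = [-0.8930, -1.2352, 0.3491]
J₁: ẑ×o_n = [1.2352, -0.8930, 0.0000], ω = ẑ
J2: z=[0.4695, -0.8829, 0.0000] o=[-0.6357, -0.3380, 0.5900] → [0.2127, 0.1131, -0.6483, 0.4695, -0.8829, 0.0000]
J3: z=[-0.7722, -0.4106, 0.4848] o=[-0.6033, -0.7398, 0.3014] → [0.2205, -0.1036, 0.2636, -0.7722, -0.4106, 0.4848]
J4: z=[0.6126, -0.6834, 0.3971] o=[-1.0747, -1.0625, 0.4735] → [0.1535, 0.1483, 0.0184, 0.6126, -0.6834, 0.3971]
J5: z=[0.6126, -0.6834, 0.3971] o=[-1.4129, -1.3106, 0.5682] → [0.1197, 0.3406, 0.4015, 0.6126, -0.6834, 0.3971]
q̇ = J⁺·V = [0.8180, 0.8170, -0.9970, 0.8240, -0.4440]

0.8180 0.8170 -0.9970 0.8240 -0.4440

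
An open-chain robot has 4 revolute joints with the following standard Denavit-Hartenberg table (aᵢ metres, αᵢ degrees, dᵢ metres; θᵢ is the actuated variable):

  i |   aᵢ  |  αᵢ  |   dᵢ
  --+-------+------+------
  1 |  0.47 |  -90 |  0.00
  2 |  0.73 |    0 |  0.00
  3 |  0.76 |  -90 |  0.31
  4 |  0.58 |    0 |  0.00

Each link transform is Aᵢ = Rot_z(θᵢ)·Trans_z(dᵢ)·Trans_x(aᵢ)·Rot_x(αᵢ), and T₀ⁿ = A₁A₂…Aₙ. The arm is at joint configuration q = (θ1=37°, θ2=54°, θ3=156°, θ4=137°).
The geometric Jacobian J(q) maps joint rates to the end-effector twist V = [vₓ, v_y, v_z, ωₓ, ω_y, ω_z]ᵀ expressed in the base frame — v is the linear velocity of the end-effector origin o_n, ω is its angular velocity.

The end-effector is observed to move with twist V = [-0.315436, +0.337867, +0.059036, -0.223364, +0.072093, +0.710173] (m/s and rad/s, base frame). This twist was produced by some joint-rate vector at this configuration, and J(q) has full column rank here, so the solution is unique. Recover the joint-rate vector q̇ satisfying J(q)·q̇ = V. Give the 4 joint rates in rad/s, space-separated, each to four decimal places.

0.9440 0.1170 0.0750 -0.2700

o_n = [0.5373, 0.2977, -0.4227]
J₁: ẑ×o_n = [-0.2977, 0.5373, 0.0000], ω = ẑ
J2: z=[-0.6018, 0.7986, 0.0000] o=[0.3754, 0.2829, 0.0000] → [-0.3376, -0.2544, -0.1383, -0.6018, 0.7986, 0.0000]
J3: z=[-0.6018, 0.7986, 0.0000] o=[0.7180, 0.5411, -0.5906] → [0.1341, 0.1010, 0.2908, -0.6018, 0.7986, 0.0000]
J4: z=[0.3993, 0.3009, 0.8660] o=[0.0058, 0.3926, -0.2106] → [0.0183, 0.5449, -0.1978, 0.3993, 0.3009, 0.8660]
q̇ = J⁺·V = [0.9440, 0.1170, 0.0750, -0.2700]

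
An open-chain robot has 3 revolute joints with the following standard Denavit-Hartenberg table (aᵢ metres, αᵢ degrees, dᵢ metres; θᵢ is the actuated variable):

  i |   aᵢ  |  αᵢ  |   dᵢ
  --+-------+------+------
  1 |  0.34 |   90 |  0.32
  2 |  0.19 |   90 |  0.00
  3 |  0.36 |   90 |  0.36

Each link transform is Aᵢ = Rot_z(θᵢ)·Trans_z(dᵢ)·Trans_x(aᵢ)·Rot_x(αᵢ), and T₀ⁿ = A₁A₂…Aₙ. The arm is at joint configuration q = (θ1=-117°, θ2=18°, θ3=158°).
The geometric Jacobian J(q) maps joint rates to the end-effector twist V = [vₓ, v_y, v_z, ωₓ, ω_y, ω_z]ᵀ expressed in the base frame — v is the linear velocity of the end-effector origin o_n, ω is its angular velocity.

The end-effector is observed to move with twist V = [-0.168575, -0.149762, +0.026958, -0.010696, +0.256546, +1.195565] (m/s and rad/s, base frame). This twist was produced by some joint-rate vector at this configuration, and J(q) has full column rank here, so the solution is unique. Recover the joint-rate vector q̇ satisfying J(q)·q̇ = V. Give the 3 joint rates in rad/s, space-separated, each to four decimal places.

o_n = [-0.2629, -0.2190, -0.0668]
J₁: ẑ×o_n = [0.2190, -0.2629, 0.0000], ω = ẑ
J2: z=[-0.8910, 0.4540, 0.0000] o=[-0.1544, -0.3029, 0.3200] → [-0.1756, -0.3447, -0.0255, -0.8910, 0.4540, 0.0000]
J3: z=[-0.1403, -0.2753, -0.9511] o=[-0.2364, -0.4639, 0.3787] → [0.3556, -0.0373, -0.0417, -0.1403, -0.2753, -0.9511]
q̇ = J⁺·V = [0.5070, 0.1260, -0.7240]

0.5070 0.1260 -0.7240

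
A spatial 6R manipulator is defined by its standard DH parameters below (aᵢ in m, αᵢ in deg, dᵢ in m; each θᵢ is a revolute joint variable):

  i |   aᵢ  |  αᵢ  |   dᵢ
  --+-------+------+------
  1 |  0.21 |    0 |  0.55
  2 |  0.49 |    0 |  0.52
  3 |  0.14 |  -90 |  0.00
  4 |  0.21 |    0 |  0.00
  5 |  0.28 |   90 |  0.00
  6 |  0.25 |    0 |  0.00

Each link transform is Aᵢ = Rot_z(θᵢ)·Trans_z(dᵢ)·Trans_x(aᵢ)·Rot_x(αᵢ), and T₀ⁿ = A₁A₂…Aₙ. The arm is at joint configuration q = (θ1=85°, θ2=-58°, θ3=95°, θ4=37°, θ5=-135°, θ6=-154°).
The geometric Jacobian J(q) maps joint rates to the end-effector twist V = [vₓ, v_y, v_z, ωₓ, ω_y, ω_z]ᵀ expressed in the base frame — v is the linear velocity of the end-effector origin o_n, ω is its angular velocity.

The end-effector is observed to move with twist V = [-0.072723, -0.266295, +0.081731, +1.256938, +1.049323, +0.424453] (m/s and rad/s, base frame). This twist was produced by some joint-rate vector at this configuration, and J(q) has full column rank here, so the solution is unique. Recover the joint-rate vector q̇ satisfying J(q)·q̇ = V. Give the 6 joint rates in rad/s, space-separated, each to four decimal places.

o_n = [0.3889, 0.7442, 0.9984]
J₁: ẑ×o_n = [-0.7442, 0.3889, 0.0000], ω = ẑ
J2: z=[0.0000, 0.0000, 1.0000] o=[0.0183, 0.2092, 0.5500] → [-0.5350, 0.3705, 0.0000, 0.0000, 0.0000, 1.0000]
J3: z=[0.0000, 0.0000, 1.0000] o=[0.4549, 0.4317, 1.0700] → [-0.3125, -0.0660, 0.0000, 0.0000, 0.0000, 1.0000]
J4: z=[-0.8480, -0.5299, 0.0000] o=[0.3807, 0.5504, 1.0700] → [0.0380, -0.0607, -0.1600, -0.8480, -0.5299, 0.0000]
J5: z=[-0.8480, -0.5299, 0.0000] o=[0.2918, 0.6926, 0.9436] → [-0.0290, 0.0464, 0.0077, -0.8480, -0.5299, 0.0000]
J6: z=[0.5248, -0.8398, -0.1392] o=[0.3125, 0.6596, 1.2209] → [0.1986, 0.1061, 0.1085, 0.5248, -0.8398, -0.1392]
q̇ = J⁺·V = [0.0760, -0.5760, 0.8930, -0.7080, -0.9140, -0.2260]

0.0760 -0.5760 0.8930 -0.7080 -0.9140 -0.2260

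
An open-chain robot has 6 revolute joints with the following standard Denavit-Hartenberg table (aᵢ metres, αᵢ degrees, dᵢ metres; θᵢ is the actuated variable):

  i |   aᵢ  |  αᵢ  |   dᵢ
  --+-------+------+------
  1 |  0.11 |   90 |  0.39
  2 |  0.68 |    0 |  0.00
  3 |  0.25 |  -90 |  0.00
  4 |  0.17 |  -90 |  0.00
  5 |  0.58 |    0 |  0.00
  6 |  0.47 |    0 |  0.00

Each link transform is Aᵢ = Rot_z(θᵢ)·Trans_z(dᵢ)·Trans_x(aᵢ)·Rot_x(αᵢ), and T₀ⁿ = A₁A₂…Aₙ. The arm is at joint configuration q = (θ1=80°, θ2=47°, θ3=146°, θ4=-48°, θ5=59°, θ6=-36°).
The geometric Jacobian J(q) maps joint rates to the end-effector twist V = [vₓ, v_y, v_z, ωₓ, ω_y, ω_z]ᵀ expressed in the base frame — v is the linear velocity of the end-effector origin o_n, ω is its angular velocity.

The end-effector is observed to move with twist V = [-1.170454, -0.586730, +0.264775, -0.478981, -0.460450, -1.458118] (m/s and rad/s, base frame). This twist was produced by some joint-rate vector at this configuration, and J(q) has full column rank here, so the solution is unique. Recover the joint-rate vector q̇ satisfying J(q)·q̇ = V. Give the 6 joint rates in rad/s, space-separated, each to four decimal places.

-0.5450 -0.0580 0.3220 0.7690 0.6210 0.3590

o_n = [0.5884, -0.5207, 1.3588]
J₁: ẑ×o_n = [0.5207, 0.5884, -0.0000], ω = ẑ
J2: z=[0.9848, -0.1736, 0.0000] o=[0.0191, 0.1083, 0.3900] → [-0.1682, -0.9540, -0.5206, 0.9848, -0.1736, 0.0000]
J3: z=[0.9848, -0.1736, 0.0000] o=[0.0996, 0.5650, 0.8873] → [-0.0819, -0.4643, -0.9844, 0.9848, -0.1736, 0.0000]
J4: z=[0.0391, 0.2215, -0.9744] o=[0.0573, 0.3252, 0.8311] → [-0.7073, -0.5380, -0.1507, 0.0391, 0.2215, -0.9744]
J5: z=[-0.7847, -0.5969, -0.1672] o=[0.1625, 0.1941, 0.8055] → [-0.4497, 0.3630, 0.8151, -0.7847, -0.5969, -0.1672]
J6: z=[-0.7847, -0.5969, -0.1672] o=[0.3279, -0.1464, 1.2449] → [-0.1305, 0.0458, 0.4492, -0.7847, -0.5969, -0.1672]
q̇ = J⁺·V = [-0.5450, -0.0580, 0.3220, 0.7690, 0.6210, 0.3590]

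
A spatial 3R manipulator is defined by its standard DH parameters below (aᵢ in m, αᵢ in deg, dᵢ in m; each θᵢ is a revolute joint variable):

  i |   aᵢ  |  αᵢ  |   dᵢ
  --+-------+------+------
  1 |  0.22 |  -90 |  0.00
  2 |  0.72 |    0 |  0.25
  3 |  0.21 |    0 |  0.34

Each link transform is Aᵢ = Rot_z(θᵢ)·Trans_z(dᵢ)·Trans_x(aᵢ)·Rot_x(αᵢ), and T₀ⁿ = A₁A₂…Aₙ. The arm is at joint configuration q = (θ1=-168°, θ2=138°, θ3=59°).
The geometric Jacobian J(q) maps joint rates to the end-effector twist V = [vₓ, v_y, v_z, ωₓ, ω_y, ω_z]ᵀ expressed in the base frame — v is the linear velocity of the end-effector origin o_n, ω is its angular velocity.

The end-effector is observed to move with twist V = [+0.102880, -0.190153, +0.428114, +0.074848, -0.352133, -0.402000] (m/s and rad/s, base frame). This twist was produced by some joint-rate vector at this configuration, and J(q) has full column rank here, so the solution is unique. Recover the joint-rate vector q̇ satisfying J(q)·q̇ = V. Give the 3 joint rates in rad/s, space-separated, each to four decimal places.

o_n = [0.6273, -0.4698, -0.4204]
J₁: ẑ×o_n = [0.4698, 0.6273, -0.0000], ω = ẑ
J2: z=[0.2079, -0.9781, 0.0000] o=[-0.2152, -0.0457, 0.0000] → [0.4112, 0.0874, 0.7359, 0.2079, -0.9781, 0.0000]
J3: z=[0.2079, -0.9781, 0.0000] o=[0.3602, -0.1790, -0.4818] → [-0.0601, -0.0128, 0.2008, 0.2079, -0.9781, 0.0000]
q̇ = J⁺·V = [-0.4020, 0.6650, -0.3050]

-0.4020 0.6650 -0.3050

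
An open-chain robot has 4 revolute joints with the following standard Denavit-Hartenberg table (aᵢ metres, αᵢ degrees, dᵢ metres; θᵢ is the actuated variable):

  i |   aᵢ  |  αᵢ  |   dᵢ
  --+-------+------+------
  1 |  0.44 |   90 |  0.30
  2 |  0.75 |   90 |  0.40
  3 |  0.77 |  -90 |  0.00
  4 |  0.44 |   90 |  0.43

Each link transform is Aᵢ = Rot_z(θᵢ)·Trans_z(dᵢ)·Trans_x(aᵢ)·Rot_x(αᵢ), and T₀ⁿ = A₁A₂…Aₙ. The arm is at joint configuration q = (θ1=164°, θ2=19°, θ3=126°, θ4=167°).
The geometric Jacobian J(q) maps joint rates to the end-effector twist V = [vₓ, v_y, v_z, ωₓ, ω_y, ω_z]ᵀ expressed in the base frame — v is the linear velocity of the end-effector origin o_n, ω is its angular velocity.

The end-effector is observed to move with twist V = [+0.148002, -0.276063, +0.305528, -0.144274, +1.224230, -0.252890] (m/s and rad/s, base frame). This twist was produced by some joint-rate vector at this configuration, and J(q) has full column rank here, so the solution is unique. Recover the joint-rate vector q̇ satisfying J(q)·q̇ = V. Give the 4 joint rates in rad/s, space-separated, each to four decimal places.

0.0390 0.8790 0.4310 -0.4390

o_n = [-0.4585, 0.5719, 0.4592]
J₁: ẑ×o_n = [-0.5719, -0.4585, 0.0000], ω = ẑ
J2: z=[0.2756, 0.9613, 0.0000] o=[-0.4230, 0.1213, 0.3000] → [0.1530, -0.0439, 0.1583, 0.2756, 0.9613, 0.0000]
J3: z=[-0.3130, 0.0897, -0.9455] o=[-0.9944, 0.7013, 0.5442] → [-0.1300, -0.5333, -0.0076, -0.3130, 0.0897, -0.9455]
J4: z=[0.5733, -0.7759, -0.2634] o=[-0.4113, 1.1821, 0.3968] → [-0.2091, -0.0233, -0.3864, 0.5733, -0.7759, -0.2634]
q̇ = J⁺·V = [0.0390, 0.8790, 0.4310, -0.4390]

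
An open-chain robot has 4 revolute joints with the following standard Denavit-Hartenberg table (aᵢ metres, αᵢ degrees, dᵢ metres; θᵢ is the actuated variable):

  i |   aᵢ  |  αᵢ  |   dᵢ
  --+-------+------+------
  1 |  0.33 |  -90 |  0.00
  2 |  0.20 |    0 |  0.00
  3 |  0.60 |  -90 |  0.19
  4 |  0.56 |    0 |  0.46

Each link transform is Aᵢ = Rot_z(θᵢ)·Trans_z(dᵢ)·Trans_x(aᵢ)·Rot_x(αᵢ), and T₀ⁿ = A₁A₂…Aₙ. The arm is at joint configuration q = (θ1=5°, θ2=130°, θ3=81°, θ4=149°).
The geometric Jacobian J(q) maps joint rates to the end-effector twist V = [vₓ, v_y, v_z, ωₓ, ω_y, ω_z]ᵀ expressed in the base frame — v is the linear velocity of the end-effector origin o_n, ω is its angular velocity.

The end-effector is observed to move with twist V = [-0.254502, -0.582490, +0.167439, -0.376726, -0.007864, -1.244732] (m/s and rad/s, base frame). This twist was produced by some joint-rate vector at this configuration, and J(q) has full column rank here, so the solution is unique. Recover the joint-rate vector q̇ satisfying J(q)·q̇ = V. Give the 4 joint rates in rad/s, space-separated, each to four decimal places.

-0.6190 0.4850 -0.4600 -0.7300

o_n = [0.3428, -0.0688, 0.3029]
J₁: ẑ×o_n = [0.0688, 0.3428, -0.0000], ω = ẑ
J2: z=[-0.0872, 0.9962, 0.0000] o=[0.3287, 0.0288, 0.0000] → [0.3017, 0.0264, -0.0055, -0.0872, 0.9962, 0.0000]
J3: z=[-0.0872, 0.9962, 0.0000] o=[0.2007, 0.0176, -0.1532] → [0.4544, 0.0398, -0.1341, -0.0872, 0.9962, 0.0000]
J4: z=[0.5131, 0.0449, 0.8572] o=[-0.3282, 0.1620, 0.1558] → [0.2044, 0.4997, -0.1485, 0.5131, 0.0449, 0.8572]
q̇ = J⁺·V = [-0.6190, 0.4850, -0.4600, -0.7300]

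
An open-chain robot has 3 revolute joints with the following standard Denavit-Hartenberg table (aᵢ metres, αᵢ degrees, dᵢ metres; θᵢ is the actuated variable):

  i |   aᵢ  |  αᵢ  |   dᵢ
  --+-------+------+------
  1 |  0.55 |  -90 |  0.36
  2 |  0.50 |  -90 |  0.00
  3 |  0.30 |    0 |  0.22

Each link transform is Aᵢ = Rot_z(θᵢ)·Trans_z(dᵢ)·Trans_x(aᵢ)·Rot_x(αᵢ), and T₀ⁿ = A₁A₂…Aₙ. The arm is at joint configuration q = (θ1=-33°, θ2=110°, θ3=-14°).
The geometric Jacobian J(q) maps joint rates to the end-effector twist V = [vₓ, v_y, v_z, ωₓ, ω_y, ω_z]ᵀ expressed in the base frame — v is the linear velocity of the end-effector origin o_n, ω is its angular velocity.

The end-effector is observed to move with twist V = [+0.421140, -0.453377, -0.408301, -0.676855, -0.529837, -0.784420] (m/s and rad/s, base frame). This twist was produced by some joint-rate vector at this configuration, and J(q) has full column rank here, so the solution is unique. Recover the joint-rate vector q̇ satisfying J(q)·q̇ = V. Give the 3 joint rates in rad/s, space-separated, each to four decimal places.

-0.8860 -0.8130 0.2970

o_n = [0.1005, 0.0213, -0.3081]
J₁: ẑ×o_n = [-0.0213, 0.1005, 0.0000], ω = ẑ
J2: z=[0.5446, 0.8387, 0.0000] o=[0.4613, -0.2996, 0.3600] → [-0.5603, 0.3639, 0.4773, 0.5446, 0.8387, 0.0000]
J3: z=[-0.7881, 0.5118, 0.3420] o=[0.3178, -0.2064, -0.1098] → [-0.1794, -0.2306, -0.0682, -0.7881, 0.5118, 0.3420]
q̇ = J⁺·V = [-0.8860, -0.8130, 0.2970]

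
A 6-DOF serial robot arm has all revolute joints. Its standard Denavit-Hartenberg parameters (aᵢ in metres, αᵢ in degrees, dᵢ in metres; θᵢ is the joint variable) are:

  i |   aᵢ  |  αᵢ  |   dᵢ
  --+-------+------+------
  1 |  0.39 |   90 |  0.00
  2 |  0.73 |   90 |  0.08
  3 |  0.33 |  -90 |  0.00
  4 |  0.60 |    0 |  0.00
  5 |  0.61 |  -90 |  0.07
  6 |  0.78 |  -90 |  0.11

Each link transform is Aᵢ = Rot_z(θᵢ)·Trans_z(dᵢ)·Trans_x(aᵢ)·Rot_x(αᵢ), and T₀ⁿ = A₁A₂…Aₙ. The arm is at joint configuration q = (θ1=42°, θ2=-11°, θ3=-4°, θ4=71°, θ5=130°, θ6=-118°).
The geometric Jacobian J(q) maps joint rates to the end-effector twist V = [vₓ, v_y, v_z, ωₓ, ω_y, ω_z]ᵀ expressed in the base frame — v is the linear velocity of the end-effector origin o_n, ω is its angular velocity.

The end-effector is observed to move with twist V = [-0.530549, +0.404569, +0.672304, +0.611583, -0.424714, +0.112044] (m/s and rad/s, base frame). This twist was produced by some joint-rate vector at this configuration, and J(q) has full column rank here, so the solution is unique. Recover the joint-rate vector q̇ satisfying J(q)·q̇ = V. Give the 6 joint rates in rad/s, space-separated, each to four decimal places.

0.5490 0.5890 -0.2300 0.4420 -0.2890 0.6710

o_n = [1.7040, 0.4399, 0.1567]
J₁: ẑ×o_n = [-0.4399, 1.7040, 0.0000], ω = ẑ
J2: z=[0.6691, -0.7431, 0.0000] o=[0.2898, 0.2610, 0.0000] → [-0.1165, -0.1049, 1.1707, 0.6691, -0.7431, 0.0000]
J3: z=[-0.1418, -0.1277, -0.9816] o=[0.8759, 0.6810, -0.1393] → [-0.2745, -0.7709, 0.1399, -0.1418, -0.1277, -0.9816]
J4: z=[0.7184, -0.6955, -0.0133] o=[1.1006, 0.9143, -0.2021] → [-0.2559, -0.2658, 0.0788, 0.7184, -0.6955, -0.0133]
J5: z=[0.7184, -0.6955, -0.0133] o=[1.3141, 1.1249, 0.3176] → [0.1028, 0.1104, -0.2209, 0.7184, -0.6955, -0.0133]
J6: z=[0.1117, 0.1342, -0.9846] o=[0.9456, 0.6456, 0.2105] → [-0.2098, -0.7408, -0.1248, 0.1117, 0.1342, -0.9846]
q̇ = J⁺·V = [0.5490, 0.5890, -0.2300, 0.4420, -0.2890, 0.6710]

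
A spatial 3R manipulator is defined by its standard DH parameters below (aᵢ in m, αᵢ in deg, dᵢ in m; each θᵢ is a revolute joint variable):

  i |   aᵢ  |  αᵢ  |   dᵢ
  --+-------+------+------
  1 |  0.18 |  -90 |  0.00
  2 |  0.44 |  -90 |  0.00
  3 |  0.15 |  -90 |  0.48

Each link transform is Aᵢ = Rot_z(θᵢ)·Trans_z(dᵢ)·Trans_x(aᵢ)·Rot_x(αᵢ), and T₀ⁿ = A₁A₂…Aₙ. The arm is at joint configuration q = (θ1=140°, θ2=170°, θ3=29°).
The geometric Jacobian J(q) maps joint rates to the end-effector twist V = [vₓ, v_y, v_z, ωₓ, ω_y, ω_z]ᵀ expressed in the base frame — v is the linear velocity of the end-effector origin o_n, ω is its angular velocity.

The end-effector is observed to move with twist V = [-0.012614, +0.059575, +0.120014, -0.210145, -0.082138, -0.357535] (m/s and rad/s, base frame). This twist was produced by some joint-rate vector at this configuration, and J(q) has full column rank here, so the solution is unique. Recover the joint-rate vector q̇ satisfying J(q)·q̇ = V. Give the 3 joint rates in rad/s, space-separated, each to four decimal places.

0.2560 0.1980 -0.6230

o_n = [0.4036, -0.2437, 0.3735]
J₁: ẑ×o_n = [0.2437, 0.4036, -0.0000], ω = ẑ
J2: z=[-0.6428, -0.7660, 0.0000] o=[-0.1379, 0.1157, 0.0000] → [-0.2861, 0.2401, 0.6459, -0.6428, -0.7660, 0.0000]
J3: z=[0.1330, -0.1116, 0.9848] o=[0.1941, -0.1628, -0.0764] → [0.0295, 0.1465, 0.0126, 0.1330, -0.1116, 0.9848]
q̇ = J⁺·V = [0.2560, 0.1980, -0.6230]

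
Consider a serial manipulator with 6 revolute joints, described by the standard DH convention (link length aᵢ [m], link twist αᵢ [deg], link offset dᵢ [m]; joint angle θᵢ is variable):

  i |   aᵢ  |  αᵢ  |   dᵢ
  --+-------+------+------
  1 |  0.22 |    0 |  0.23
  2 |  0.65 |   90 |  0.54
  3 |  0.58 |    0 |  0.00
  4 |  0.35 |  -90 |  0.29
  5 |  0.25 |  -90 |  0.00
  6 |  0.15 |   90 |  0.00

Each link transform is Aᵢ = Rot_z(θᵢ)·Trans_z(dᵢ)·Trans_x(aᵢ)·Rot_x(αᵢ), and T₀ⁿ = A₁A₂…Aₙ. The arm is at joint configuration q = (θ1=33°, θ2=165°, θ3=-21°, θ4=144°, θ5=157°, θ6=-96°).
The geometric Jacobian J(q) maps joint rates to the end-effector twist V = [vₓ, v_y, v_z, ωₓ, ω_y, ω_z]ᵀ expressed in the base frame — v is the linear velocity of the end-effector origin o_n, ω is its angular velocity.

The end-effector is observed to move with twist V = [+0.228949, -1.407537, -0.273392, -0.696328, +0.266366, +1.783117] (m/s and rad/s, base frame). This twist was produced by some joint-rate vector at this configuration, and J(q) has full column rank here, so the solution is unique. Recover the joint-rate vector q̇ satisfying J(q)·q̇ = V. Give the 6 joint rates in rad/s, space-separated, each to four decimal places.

o_n = [-0.8214, 0.0016, 0.5935]
J₁: ẑ×o_n = [-0.0016, -0.8214, 0.0000], ω = ẑ
J2: z=[0.0000, 0.0000, 1.0000] o=[0.1845, 0.1198, 0.2300] → [0.1182, -1.0059, 0.0000, 0.0000, 0.0000, 1.0000]
J3: z=[-0.3090, 0.9511, 0.0000] o=[-0.4337, -0.0810, 0.7700] → [-0.1678, -0.0545, 0.3432, -0.3090, 0.9511, 0.0000]
J4: z=[-0.3090, 0.9511, 0.0000] o=[-0.9487, -0.2484, 0.5621] → [0.0299, 0.0097, -0.1983, -0.3090, 0.9511, 0.0000]
J5: z=[0.7976, 0.2592, -0.5446] o=[-0.8570, 0.0863, 0.8557] → [-0.1141, 0.1897, -0.0768, 0.7976, 0.2592, -0.5446]
J6: z=[-0.4868, 0.8097, -0.3277] o=[-0.9460, -0.0453, 0.6627] → [-0.0406, -0.0745, -0.1237, -0.4868, 0.8097, -0.3277]
q̇ = J⁺·V = [0.9330, 0.5350, -0.4410, 0.7880, -0.6580, 0.1320]

0.9330 0.5350 -0.4410 0.7880 -0.6580 0.1320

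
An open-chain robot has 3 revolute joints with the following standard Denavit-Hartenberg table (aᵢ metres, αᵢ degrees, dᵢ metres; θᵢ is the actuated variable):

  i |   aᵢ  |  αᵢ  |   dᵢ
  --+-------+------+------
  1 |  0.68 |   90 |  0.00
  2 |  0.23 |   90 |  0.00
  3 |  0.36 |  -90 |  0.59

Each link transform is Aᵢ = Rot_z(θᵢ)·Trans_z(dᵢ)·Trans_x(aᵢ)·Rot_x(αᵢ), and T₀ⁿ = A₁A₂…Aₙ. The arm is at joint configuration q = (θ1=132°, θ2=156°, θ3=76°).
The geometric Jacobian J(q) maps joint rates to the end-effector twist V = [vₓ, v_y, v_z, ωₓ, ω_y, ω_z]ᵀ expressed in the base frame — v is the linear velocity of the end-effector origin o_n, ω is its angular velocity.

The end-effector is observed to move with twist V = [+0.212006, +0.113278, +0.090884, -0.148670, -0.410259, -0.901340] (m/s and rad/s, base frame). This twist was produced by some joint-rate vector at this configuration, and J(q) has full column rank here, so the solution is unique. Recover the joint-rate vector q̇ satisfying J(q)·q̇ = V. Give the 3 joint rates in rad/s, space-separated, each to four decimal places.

o_n = [-0.1622, 0.7021, 0.6680]
J₁: ẑ×o_n = [-0.7021, -0.1622, 0.0000], ω = ẑ
J2: z=[0.7431, 0.6691, 0.0000] o=[-0.4550, 0.5053, 0.0000] → [0.4470, -0.4964, -0.0497, 0.7431, 0.6691, 0.0000]
J3: z=[-0.2722, 0.3023, 0.9135] o=[-0.3144, 0.3492, 0.0935] → [-0.1488, 0.2954, -0.1421, -0.2722, 0.3023, 0.9135]
q̇ = J⁺·V = [-0.4400, -0.3850, -0.5050]

-0.4400 -0.3850 -0.5050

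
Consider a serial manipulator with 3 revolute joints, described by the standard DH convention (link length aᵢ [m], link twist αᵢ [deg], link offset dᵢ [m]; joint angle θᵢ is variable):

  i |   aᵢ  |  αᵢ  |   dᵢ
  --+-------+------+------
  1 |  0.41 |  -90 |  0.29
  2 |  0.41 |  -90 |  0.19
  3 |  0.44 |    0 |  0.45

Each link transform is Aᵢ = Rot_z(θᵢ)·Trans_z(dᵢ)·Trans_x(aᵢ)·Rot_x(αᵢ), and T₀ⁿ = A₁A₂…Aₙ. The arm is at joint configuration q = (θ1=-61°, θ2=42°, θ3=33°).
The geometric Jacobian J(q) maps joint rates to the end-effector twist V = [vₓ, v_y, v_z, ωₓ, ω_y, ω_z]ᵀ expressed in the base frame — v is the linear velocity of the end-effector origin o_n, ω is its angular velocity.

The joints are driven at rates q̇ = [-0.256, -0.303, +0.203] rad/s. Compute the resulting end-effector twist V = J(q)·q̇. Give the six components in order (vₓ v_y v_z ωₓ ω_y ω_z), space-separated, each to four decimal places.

o_n = [0.2900, -0.6256, -0.5657]
J₁: ẑ×o_n = [0.6256, 0.2900, -0.0000], ω = ẑ
J2: z=[0.8746, 0.4848, 0.0000] o=[0.1988, -0.3586, 0.2900] → [-0.4148, 0.7484, -0.2778, 0.8746, 0.4848, 0.0000]
J3: z=[-0.3244, 0.5852, -0.7431] o=[0.5127, -0.5330, 0.0157] → [-0.4091, -0.0231, 0.1604, -0.3244, 0.5852, -0.7431]
V = J·q̇ = [-0.1175, -0.3057, 0.1167, -0.3309, -0.0281, -0.4069]

-0.1175 -0.3057 0.1167 -0.3309 -0.0281 -0.4069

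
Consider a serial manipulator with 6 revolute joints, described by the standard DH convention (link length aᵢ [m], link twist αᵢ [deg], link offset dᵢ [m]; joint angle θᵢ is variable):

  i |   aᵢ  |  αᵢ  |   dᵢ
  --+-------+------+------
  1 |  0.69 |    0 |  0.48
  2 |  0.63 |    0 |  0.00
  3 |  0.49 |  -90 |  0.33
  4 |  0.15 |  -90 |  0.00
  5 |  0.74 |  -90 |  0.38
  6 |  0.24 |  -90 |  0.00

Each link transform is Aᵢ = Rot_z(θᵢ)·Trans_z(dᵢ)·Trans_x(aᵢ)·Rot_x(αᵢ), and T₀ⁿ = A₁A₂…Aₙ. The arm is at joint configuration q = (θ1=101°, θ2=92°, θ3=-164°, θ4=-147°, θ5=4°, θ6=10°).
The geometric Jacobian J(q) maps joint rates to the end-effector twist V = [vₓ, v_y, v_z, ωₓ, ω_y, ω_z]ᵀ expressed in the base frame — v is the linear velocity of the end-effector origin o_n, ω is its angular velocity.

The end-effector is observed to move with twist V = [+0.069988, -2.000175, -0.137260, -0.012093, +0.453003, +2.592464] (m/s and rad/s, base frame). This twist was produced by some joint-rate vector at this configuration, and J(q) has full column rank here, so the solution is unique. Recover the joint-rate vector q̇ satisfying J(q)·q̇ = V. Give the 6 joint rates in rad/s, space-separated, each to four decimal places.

0.8310 0.6870 0.6510 -0.3890 0.4690 -0.7930

o_n = [-0.9472, 0.3459, 1.7059]
J₁: ẑ×o_n = [-0.3459, -0.9472, 0.0000], ω = ẑ
J2: z=[0.0000, 0.0000, 1.0000] o=[-0.1317, 0.6773, 0.4800] → [0.3314, -0.8156, 0.0000, 0.0000, 0.0000, 1.0000]
J3: z=[0.0000, 0.0000, 1.0000] o=[-0.7455, 0.5356, 0.4800] → [0.1897, -0.2017, 0.0000, 0.0000, 0.0000, 1.0000]
J4: z=[-0.4848, 0.8746, 0.0000] o=[-0.3169, 0.7732, 0.8100] → [0.7836, 0.4343, 0.7584, -0.4848, 0.8746, 0.0000]
J5: z=[0.4764, 0.2640, 0.8387] o=[-0.4270, 0.7122, 0.8917] → [0.5222, -0.8242, -0.0371, 0.4764, 0.2640, 0.8387]
J6: z=[0.5348, -0.8441, -0.0380] o=[-0.7624, 0.4672, 1.6124] → [-0.0835, -0.0430, -0.2209, 0.5348, -0.8441, -0.0380]
q̇ = J⁺·V = [0.8310, 0.6870, 0.6510, -0.3890, 0.4690, -0.7930]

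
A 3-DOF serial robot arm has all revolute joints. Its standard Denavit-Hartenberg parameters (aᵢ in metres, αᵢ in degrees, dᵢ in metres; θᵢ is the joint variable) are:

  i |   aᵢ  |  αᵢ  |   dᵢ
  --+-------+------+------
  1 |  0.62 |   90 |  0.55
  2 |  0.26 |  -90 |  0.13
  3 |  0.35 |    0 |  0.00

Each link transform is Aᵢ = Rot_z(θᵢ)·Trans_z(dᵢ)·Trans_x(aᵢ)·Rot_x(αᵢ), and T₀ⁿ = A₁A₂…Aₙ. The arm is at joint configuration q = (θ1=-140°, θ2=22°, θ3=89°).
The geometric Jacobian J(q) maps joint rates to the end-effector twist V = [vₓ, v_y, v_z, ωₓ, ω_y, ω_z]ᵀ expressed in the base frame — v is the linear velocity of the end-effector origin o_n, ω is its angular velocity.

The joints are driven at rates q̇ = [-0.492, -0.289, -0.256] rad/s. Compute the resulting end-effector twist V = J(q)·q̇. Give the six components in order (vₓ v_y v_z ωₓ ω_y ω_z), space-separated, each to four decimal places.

-0.4437 0.1864 -0.0377 0.1123 -0.2830 -0.7294

o_n = [-0.5226, -0.7256, 0.6497]
J₁: ẑ×o_n = [0.7256, -0.5226, 0.0000], ω = ẑ
J2: z=[-0.6428, 0.7660, 0.0000] o=[-0.4749, -0.3985, 0.5500] → [0.0764, 0.0641, 0.2467, -0.6428, 0.7660, 0.0000]
J3: z=[0.2870, 0.2408, 0.9272] o=[-0.7432, -0.4539, 0.6474] → [0.2525, 0.2039, -0.1311, 0.2870, 0.2408, 0.9272]
V = J·q̇ = [-0.4437, 0.1864, -0.0377, 0.1123, -0.2830, -0.7294]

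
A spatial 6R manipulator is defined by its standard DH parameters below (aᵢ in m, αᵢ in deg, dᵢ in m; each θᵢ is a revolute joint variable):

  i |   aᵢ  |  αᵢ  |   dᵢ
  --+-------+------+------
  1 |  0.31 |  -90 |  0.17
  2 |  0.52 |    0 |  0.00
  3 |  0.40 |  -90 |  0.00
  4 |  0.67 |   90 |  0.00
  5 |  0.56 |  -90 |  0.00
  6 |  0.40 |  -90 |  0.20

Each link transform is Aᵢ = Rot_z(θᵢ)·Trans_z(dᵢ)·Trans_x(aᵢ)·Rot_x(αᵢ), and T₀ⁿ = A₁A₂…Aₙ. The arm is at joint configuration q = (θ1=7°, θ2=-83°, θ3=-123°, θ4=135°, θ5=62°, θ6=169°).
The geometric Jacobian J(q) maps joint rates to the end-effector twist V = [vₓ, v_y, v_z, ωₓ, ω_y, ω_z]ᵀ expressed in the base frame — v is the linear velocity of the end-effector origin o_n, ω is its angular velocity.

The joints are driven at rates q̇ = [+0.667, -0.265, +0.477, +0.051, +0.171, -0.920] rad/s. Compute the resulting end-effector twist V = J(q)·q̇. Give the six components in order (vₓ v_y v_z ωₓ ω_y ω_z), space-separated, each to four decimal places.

o_n = [0.3603, -0.3089, 0.9289]
J₁: ẑ×o_n = [0.3089, 0.3603, -0.0000], ω = ẑ
J2: z=[-0.1219, 0.9925, 0.0000] o=[0.3077, 0.0378, 0.1700] → [0.7533, 0.0925, -0.0099, -0.1219, 0.9925, 0.0000]
J3: z=[-0.1219, 0.9925, 0.0000] o=[0.3706, 0.0455, 0.6861] → [0.2410, 0.0296, 0.0534, -0.1219, 0.9925, 0.0000]
J4: z=[-0.4351, -0.0534, 0.8988] o=[0.0138, 0.0017, 0.5108] → [0.2568, 0.4934, 0.1536, -0.4351, -0.0534, 0.8988]
J5: z=[-0.5446, -0.7793, -0.3100] o=[0.4941, -0.4166, 0.7185] → [-0.1306, 0.1561, -0.1630, -0.5446, -0.7793, -0.3100]
J6: z=[-0.8373, 0.5262, 0.1483] o=[0.4675, -0.6072, 1.2444] → [-0.2102, -0.2800, -0.1934, -0.8373, 0.5262, 0.1483]
V = J·q̇ = [0.3055, 0.5394, 0.1860, 0.6292, -0.4097, 0.5234]

0.3055 0.5394 0.1860 0.6292 -0.4097 0.5234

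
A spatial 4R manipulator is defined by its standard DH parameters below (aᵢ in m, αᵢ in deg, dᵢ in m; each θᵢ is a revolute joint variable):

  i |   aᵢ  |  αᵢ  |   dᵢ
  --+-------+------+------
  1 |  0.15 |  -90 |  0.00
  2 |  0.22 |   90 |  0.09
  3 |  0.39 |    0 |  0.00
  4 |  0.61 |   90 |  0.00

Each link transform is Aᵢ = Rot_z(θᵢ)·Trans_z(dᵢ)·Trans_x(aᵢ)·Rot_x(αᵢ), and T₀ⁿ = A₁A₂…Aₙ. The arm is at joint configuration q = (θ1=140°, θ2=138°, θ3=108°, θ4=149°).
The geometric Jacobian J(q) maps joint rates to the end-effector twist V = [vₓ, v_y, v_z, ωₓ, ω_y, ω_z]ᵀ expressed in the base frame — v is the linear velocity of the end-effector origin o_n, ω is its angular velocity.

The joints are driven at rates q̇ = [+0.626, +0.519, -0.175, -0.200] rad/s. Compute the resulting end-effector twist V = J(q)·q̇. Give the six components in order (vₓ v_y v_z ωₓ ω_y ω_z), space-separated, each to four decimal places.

o_n = [-0.0506, 0.2167, 0.0253]
J₁: ẑ×o_n = [-0.2167, -0.0506, 0.0000], ω = ẑ
J2: z=[-0.6428, -0.7660, 0.0000] o=[-0.1149, 0.0964, 0.0000] → [-0.0193, 0.0162, -0.0280, -0.6428, -0.7660, 0.0000]
J3: z=[-0.5126, 0.4301, -0.7431] o=[-0.0475, -0.0776, -0.1472] → [0.2929, 0.0907, -0.1495, -0.5126, 0.4301, -0.7431]
J4: z=[-0.5126, 0.4301, -0.7431] o=[-0.3545, -0.3042, -0.0666] → [0.4266, -0.1788, -0.3977, -0.5126, 0.4301, -0.7431]
V = J·q̇ = [-0.2822, -0.0034, 0.0912, -0.1414, -0.5589, 0.9047]

-0.2822 -0.0034 0.0912 -0.1414 -0.5589 0.9047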